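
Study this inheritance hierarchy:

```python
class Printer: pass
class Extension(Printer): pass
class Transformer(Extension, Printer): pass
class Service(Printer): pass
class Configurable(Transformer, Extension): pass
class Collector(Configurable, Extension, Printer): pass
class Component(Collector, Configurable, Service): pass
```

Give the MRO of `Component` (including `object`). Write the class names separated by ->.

Component -> Collector -> Configurable -> Transformer -> Extension -> Service -> Printer -> object

L[Component] = Component + merge(L[Collector], L[Configurable], L[Service], [Collector Configurable Service])
  take Collector:  [Collector Configurable Transformer Extension Printer object] + [Configurable Transformer Extension Printer object] + [Service Printer object] + [Collector Configurable Service]
  take Configurable:  [Configurable Transformer Extension Printer object] + [Configurable Transformer Extension Printer object] + [Service Printer object] + [Configurable Service]
  take Transformer:  [Transformer Extension Printer object] + [Transformer Extension Printer object] + [Service Printer object] + [Service]
  take Extension:  [Extension Printer object] + [Extension Printer object] + [Service Printer object] + [Service]
  take Service:  [Printer object] + [Printer object] + [Service Printer object] + [Service]
  take Printer:  [Printer object] + [Printer object] + [Printer object]
  take object:  [object] + [object] + [object]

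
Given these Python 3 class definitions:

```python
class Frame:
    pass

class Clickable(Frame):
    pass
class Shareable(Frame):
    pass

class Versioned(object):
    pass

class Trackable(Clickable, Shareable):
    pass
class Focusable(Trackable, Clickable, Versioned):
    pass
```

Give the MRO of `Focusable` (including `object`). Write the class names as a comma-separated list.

Focusable, Trackable, Clickable, Shareable, Frame, Versioned, object

L[Focusable] = Focusable + merge(L[Trackable], L[Clickable], L[Versioned], [Trackable Clickable Versioned])
  take Trackable:  [Trackable Clickable Shareable Frame object] + [Clickable Frame object] + [Versioned object] + [Trackable Clickable Versioned]
  take Clickable:  [Clickable Shareable Frame object] + [Clickable Frame object] + [Versioned object] + [Clickable Versioned]
  take Shareable:  [Shareable Frame object] + [Frame object] + [Versioned object] + [Versioned]
  take Frame:  [Frame object] + [Frame object] + [Versioned object] + [Versioned]
  take Versioned:  [object] + [object] + [Versioned object] + [Versioned]
  take object:  [object] + [object] + [object]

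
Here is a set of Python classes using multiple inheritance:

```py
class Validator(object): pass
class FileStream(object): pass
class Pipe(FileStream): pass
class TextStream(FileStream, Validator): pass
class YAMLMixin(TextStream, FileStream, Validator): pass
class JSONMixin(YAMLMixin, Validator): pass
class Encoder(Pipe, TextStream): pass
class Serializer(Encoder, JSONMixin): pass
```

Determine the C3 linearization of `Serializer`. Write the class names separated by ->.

L[Serializer] = Serializer + merge(L[Encoder], L[JSONMixin], [Encoder JSONMixin])
  take Encoder:  [Encoder Pipe TextStream FileStream Validator object] + [JSONMixin YAMLMixin TextStream FileStream Validator object] + [Encoder JSONMixin]
  take Pipe:  [Pipe TextStream FileStream Validator object] + [JSONMixin YAMLMixin TextStream FileStream Validator object] + [JSONMixin]
  take JSONMixin:  [TextStream FileStream Validator object] + [JSONMixin YAMLMixin TextStream FileStream Validator object] + [JSONMixin]
  take YAMLMixin:  [TextStream FileStream Validator object] + [YAMLMixin TextStream FileStream Validator object]
  take TextStream:  [TextStream FileStream Validator object] + [TextStream FileStream Validator object]
  take FileStream:  [FileStream Validator object] + [FileStream Validator object]
  take Validator:  [Validator object] + [Validator object]
  take object:  [object] + [object]

Serializer -> Encoder -> Pipe -> JSONMixin -> YAMLMixin -> TextStream -> FileStream -> Validator -> object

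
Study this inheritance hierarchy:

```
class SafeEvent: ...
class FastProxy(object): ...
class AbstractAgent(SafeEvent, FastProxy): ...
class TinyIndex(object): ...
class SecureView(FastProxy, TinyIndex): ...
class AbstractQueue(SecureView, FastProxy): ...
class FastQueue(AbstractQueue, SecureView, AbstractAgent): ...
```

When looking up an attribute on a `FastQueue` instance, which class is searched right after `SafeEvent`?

FastProxy

L[FastQueue] = FastQueue + merge(L[AbstractQueue], L[SecureView], L[AbstractAgent], [AbstractQueue SecureView AbstractAgent])
  take AbstractQueue:  [AbstractQueue SecureView FastProxy TinyIndex object] + [SecureView FastProxy TinyIndex object] + [AbstractAgent SafeEvent FastProxy object] + [AbstractQueue SecureView AbstractAgent]
  take SecureView:  [SecureView FastProxy TinyIndex object] + [SecureView FastProxy TinyIndex object] + [AbstractAgent SafeEvent FastProxy object] + [SecureView AbstractAgent]
  take AbstractAgent:  [FastProxy TinyIndex object] + [FastProxy TinyIndex object] + [AbstractAgent SafeEvent FastProxy object] + [AbstractAgent]
  take SafeEvent:  [FastProxy TinyIndex object] + [FastProxy TinyIndex object] + [SafeEvent FastProxy object]
  take FastProxy:  [FastProxy TinyIndex object] + [FastProxy TinyIndex object] + [FastProxy object]
  take TinyIndex:  [TinyIndex object] + [TinyIndex object] + [object]
  take object:  [object] + [object] + [object]
MRO: FastQueue AbstractQueue SecureView AbstractAgent SafeEvent FastProxy TinyIndex object
SafeEvent is at position 4; next is FastProxy.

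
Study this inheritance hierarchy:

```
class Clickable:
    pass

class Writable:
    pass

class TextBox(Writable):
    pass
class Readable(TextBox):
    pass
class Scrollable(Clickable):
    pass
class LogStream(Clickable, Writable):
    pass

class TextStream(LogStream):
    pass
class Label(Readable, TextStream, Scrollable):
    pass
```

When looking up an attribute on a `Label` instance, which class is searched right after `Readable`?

L[Label] = Label + merge(L[Readable], L[TextStream], L[Scrollable], [Readable TextStream Scrollable])
  take Readable:  [Readable TextBox Writable object] + [TextStream LogStream Clickable Writable object] + [Scrollable Clickable object] + [Readable TextStream Scrollable]
  take TextBox:  [TextBox Writable object] + [TextStream LogStream Clickable Writable object] + [Scrollable Clickable object] + [TextStream Scrollable]
  take TextStream:  [Writable object] + [TextStream LogStream Clickable Writable object] + [Scrollable Clickable object] + [TextStream Scrollable]
  take LogStream:  [Writable object] + [LogStream Clickable Writable object] + [Scrollable Clickable object] + [Scrollable]
  take Scrollable:  [Writable object] + [Clickable Writable object] + [Scrollable Clickable object] + [Scrollable]
  take Clickable:  [Writable object] + [Clickable Writable object] + [Clickable object]
  take Writable:  [Writable object] + [Writable object] + [object]
  take object:  [object] + [object] + [object]
MRO: Label Readable TextBox TextStream LogStream Scrollable Clickable Writable object
Readable is at position 1; next is TextBox.

TextBox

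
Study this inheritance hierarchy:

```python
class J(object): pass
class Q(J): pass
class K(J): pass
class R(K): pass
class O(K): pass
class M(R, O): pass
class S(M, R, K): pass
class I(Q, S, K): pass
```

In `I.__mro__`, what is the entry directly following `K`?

L[I] = I + merge(L[Q], L[S], L[K], [Q S K])
  take Q:  [Q J object] + [S M R O K J object] + [K J object] + [Q S K]
  take S:  [J object] + [S M R O K J object] + [K J object] + [S K]
  take M:  [J object] + [M R O K J object] + [K J object] + [K]
  take R:  [J object] + [R O K J object] + [K J object] + [K]
  take O:  [J object] + [O K J object] + [K J object] + [K]
  take K:  [J object] + [K J object] + [K J object] + [K]
  take J:  [J object] + [J object] + [J object]
  take object:  [object] + [object] + [object]
MRO: I Q S M R O K J object
K is at position 6; next is J.

J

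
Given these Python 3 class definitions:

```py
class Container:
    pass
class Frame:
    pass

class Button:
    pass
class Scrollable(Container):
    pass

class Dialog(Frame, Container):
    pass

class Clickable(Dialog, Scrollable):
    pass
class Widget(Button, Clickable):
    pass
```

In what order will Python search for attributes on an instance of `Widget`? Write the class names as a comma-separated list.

L[Widget] = Widget + merge(L[Button], L[Clickable], [Button Clickable])
  take Button:  [Button object] + [Clickable Dialog Frame Scrollable Container object] + [Button Clickable]
  take Clickable:  [object] + [Clickable Dialog Frame Scrollable Container object] + [Clickable]
  take Dialog:  [object] + [Dialog Frame Scrollable Container object]
  take Frame:  [object] + [Frame Scrollable Container object]
  take Scrollable:  [object] + [Scrollable Container object]
  take Container:  [object] + [Container object]
  take object:  [object] + [object]

Widget, Button, Clickable, Dialog, Frame, Scrollable, Container, object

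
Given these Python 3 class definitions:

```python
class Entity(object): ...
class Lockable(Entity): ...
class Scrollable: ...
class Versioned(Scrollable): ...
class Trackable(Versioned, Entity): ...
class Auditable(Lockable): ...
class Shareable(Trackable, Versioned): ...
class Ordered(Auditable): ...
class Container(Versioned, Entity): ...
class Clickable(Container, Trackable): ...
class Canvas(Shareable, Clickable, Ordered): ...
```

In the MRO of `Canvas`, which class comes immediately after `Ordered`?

Auditable

L[Canvas] = Canvas + merge(L[Shareable], L[Clickable], L[Ordered], [Shareable Clickable Ordered])
  take Shareable:  [Shareable Trackable Versioned Scrollable Entity object] + [Clickable Container Trackable Versioned Scrollable Entity object] + [Ordered Auditable Lockable Entity object] + [Shareable Clickable Ordered]
  take Clickable:  [Trackable Versioned Scrollable Entity object] + [Clickable Container Trackable Versioned Scrollable Entity object] + [Ordered Auditable Lockable Entity object] + [Clickable Ordered]
  take Container:  [Trackable Versioned Scrollable Entity object] + [Container Trackable Versioned Scrollable Entity object] + [Ordered Auditable Lockable Entity object] + [Ordered]
  take Trackable:  [Trackable Versioned Scrollable Entity object] + [Trackable Versioned Scrollable Entity object] + [Ordered Auditable Lockable Entity object] + [Ordered]
  take Versioned:  [Versioned Scrollable Entity object] + [Versioned Scrollable Entity object] + [Ordered Auditable Lockable Entity object] + [Ordered]
  take Scrollable:  [Scrollable Entity object] + [Scrollable Entity object] + [Ordered Auditable Lockable Entity object] + [Ordered]
  take Ordered:  [Entity object] + [Entity object] + [Ordered Auditable Lockable Entity object] + [Ordered]
  take Auditable:  [Entity object] + [Entity object] + [Auditable Lockable Entity object]
  take Lockable:  [Entity object] + [Entity object] + [Lockable Entity object]
  take Entity:  [Entity object] + [Entity object] + [Entity object]
  take object:  [object] + [object] + [object]
MRO: Canvas Shareable Clickable Container Trackable Versioned Scrollable Ordered Auditable Lockable Entity object
Ordered is at position 7; next is Auditable.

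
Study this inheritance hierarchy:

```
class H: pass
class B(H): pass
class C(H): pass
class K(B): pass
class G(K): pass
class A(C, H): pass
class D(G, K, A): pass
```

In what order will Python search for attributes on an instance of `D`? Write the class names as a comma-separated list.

D, G, K, B, A, C, H, object

L[D] = D + merge(L[G], L[K], L[A], [G K A])
  take G:  [G K B H object] + [K B H object] + [A C H object] + [G K A]
  take K:  [K B H object] + [K B H object] + [A C H object] + [K A]
  take B:  [B H object] + [B H object] + [A C H object] + [A]
  take A:  [H object] + [H object] + [A C H object] + [A]
  take C:  [H object] + [H object] + [C H object]
  take H:  [H object] + [H object] + [H object]
  take object:  [object] + [object] + [object]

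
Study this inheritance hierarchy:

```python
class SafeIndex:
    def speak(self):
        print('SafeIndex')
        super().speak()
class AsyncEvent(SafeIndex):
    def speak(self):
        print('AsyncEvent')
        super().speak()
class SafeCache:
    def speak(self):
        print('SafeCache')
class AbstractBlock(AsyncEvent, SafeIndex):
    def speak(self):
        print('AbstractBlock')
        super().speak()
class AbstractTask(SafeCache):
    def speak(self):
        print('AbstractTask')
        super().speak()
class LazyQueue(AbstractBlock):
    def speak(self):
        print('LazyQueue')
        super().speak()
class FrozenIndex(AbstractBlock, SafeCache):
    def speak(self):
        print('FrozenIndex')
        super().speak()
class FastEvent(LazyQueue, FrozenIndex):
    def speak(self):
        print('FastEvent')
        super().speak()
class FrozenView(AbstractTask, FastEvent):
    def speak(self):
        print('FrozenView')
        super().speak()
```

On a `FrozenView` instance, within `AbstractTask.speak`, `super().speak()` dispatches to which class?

L[FrozenView] = FrozenView + merge(L[AbstractTask], L[FastEvent], [AbstractTask FastEvent])
  take AbstractTask:  [AbstractTask SafeCache object] + [FastEvent LazyQueue FrozenIndex AbstractBlock AsyncEvent SafeIndex SafeCache object] + [AbstractTask FastEvent]
  take FastEvent:  [SafeCache object] + [FastEvent LazyQueue FrozenIndex AbstractBlock AsyncEvent SafeIndex SafeCache object] + [FastEvent]
  take LazyQueue:  [SafeCache object] + [LazyQueue FrozenIndex AbstractBlock AsyncEvent SafeIndex SafeCache object]
  take FrozenIndex:  [SafeCache object] + [FrozenIndex AbstractBlock AsyncEvent SafeIndex SafeCache object]
  take AbstractBlock:  [SafeCache object] + [AbstractBlock AsyncEvent SafeIndex SafeCache object]
  take AsyncEvent:  [SafeCache object] + [AsyncEvent SafeIndex SafeCache object]
  take SafeIndex:  [SafeCache object] + [SafeIndex SafeCache object]
  take SafeCache:  [SafeCache object] + [SafeCache object]
  take object:  [object] + [object]
MRO: FrozenView AbstractTask FastEvent LazyQueue FrozenIndex AbstractBlock AsyncEvent SafeIndex SafeCache object
super() in AbstractTask.speak on a FrozenView instance goes to the class after AbstractTask in FrozenView's MRO: FastEvent.

FastEvent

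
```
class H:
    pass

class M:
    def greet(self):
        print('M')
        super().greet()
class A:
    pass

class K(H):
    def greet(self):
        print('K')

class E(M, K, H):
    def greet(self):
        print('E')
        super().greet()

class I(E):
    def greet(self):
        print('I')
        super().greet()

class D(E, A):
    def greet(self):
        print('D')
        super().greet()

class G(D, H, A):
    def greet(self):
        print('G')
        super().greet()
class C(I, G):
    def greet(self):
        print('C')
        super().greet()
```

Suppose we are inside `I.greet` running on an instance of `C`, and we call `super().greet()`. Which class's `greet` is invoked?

G

L[C] = C + merge(L[I], L[G], [I G])
  take I:  [I E M K H object] + [G D E M K H A object] + [I G]
  take G:  [E M K H object] + [G D E M K H A object] + [G]
  take D:  [E M K H object] + [D E M K H A object]
  take E:  [E M K H object] + [E M K H A object]
  take M:  [M K H object] + [M K H A object]
  take K:  [K H object] + [K H A object]
  take H:  [H object] + [H A object]
  take A:  [object] + [A object]
  take object:  [object] + [object]
MRO: C I G D E M K H A object
super() in I.greet on a C instance goes to the class after I in C's MRO: G.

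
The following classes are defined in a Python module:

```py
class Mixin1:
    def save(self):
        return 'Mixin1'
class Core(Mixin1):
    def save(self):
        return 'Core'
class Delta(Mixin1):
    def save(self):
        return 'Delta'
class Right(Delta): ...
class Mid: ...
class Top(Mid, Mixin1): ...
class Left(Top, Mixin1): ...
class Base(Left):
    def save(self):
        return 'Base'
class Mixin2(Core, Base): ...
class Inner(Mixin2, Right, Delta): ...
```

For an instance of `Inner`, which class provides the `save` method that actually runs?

Core

L[Inner] = Inner + merge(L[Mixin2], L[Right], L[Delta], [Mixin2 Right Delta])
  take Mixin2:  [Mixin2 Core Base Left Top Mid Mixin1 object] + [Right Delta Mixin1 object] + [Delta Mixin1 object] + [Mixin2 Right Delta]
  take Core:  [Core Base Left Top Mid Mixin1 object] + [Right Delta Mixin1 object] + [Delta Mixin1 object] + [Right Delta]
  take Base:  [Base Left Top Mid Mixin1 object] + [Right Delta Mixin1 object] + [Delta Mixin1 object] + [Right Delta]
  take Left:  [Left Top Mid Mixin1 object] + [Right Delta Mixin1 object] + [Delta Mixin1 object] + [Right Delta]
  take Top:  [Top Mid Mixin1 object] + [Right Delta Mixin1 object] + [Delta Mixin1 object] + [Right Delta]
  take Mid:  [Mid Mixin1 object] + [Right Delta Mixin1 object] + [Delta Mixin1 object] + [Right Delta]
  take Right:  [Mixin1 object] + [Right Delta Mixin1 object] + [Delta Mixin1 object] + [Right Delta]
  take Delta:  [Mixin1 object] + [Delta Mixin1 object] + [Delta Mixin1 object] + [Delta]
  take Mixin1:  [Mixin1 object] + [Mixin1 object] + [Mixin1 object]
  take object:  [object] + [object] + [object]
MRO: Inner Mixin2 Core Base Left Top Mid Right Delta Mixin1 object
save is defined in: Base, Core, Delta, Mixin1. First along the MRO is Core.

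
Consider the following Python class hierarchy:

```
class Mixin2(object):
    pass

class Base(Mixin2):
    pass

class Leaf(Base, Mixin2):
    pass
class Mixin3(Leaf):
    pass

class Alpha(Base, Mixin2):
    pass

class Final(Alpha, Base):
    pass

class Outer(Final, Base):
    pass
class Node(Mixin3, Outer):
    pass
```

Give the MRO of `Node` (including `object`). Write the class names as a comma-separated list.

Node, Mixin3, Leaf, Outer, Final, Alpha, Base, Mixin2, object

L[Node] = Node + merge(L[Mixin3], L[Outer], [Mixin3 Outer])
  take Mixin3:  [Mixin3 Leaf Base Mixin2 object] + [Outer Final Alpha Base Mixin2 object] + [Mixin3 Outer]
  take Leaf:  [Leaf Base Mixin2 object] + [Outer Final Alpha Base Mixin2 object] + [Outer]
  take Outer:  [Base Mixin2 object] + [Outer Final Alpha Base Mixin2 object] + [Outer]
  take Final:  [Base Mixin2 object] + [Final Alpha Base Mixin2 object]
  take Alpha:  [Base Mixin2 object] + [Alpha Base Mixin2 object]
  take Base:  [Base Mixin2 object] + [Base Mixin2 object]
  take Mixin2:  [Mixin2 object] + [Mixin2 object]
  take object:  [object] + [object]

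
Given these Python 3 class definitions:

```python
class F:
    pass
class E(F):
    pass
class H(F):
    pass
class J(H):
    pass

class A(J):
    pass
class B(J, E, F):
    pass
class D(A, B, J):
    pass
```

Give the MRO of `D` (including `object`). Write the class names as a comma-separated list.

D, A, B, J, H, E, F, object

L[D] = D + merge(L[A], L[B], L[J], [A B J])
  take A:  [A J H F object] + [B J H E F object] + [J H F object] + [A B J]
  take B:  [J H F object] + [B J H E F object] + [J H F object] + [B J]
  take J:  [J H F object] + [J H E F object] + [J H F object] + [J]
  take H:  [H F object] + [H E F object] + [H F object]
  take E:  [F object] + [E F object] + [F object]
  take F:  [F object] + [F object] + [F object]
  take object:  [object] + [object] + [object]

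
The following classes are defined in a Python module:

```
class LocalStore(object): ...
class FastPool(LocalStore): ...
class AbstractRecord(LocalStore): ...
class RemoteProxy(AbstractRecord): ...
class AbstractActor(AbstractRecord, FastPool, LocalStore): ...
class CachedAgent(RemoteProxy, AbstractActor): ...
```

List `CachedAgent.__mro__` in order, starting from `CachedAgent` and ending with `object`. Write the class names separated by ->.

L[CachedAgent] = CachedAgent + merge(L[RemoteProxy], L[AbstractActor], [RemoteProxy AbstractActor])
  take RemoteProxy:  [RemoteProxy AbstractRecord LocalStore object] + [AbstractActor AbstractRecord FastPool LocalStore object] + [RemoteProxy AbstractActor]
  take AbstractActor:  [AbstractRecord LocalStore object] + [AbstractActor AbstractRecord FastPool LocalStore object] + [AbstractActor]
  take AbstractRecord:  [AbstractRecord LocalStore object] + [AbstractRecord FastPool LocalStore object]
  take FastPool:  [LocalStore object] + [FastPool LocalStore object]
  take LocalStore:  [LocalStore object] + [LocalStore object]
  take object:  [object] + [object]

CachedAgent -> RemoteProxy -> AbstractActor -> AbstractRecord -> FastPool -> LocalStore -> object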